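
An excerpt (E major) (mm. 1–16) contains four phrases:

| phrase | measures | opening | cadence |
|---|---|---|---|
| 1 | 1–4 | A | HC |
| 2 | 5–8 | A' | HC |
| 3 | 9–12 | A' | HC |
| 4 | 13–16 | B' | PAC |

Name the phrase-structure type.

Four phrases in two halves: the first half (mm. 1–8) ends with a half cadence, the second (measures 9-16) with a perfect authentic cadence — a large antecedent–consequent pair, i.e. a double period.
Phrase 3 begins with the same material as phrase 1, making it parallel.

parallel double period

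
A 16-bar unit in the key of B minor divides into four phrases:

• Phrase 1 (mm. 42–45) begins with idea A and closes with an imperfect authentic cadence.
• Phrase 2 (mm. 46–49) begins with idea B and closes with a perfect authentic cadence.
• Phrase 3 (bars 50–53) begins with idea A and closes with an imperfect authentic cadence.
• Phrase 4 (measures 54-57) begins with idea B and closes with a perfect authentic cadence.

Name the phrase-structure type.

The cadence pattern IAC–PAC–IAC–PAC is weak–strong twice, and phrases 3–4 restate phrases 1–2: a period heard twice, not a double period (which would end weakly at phrase 2).

repeated period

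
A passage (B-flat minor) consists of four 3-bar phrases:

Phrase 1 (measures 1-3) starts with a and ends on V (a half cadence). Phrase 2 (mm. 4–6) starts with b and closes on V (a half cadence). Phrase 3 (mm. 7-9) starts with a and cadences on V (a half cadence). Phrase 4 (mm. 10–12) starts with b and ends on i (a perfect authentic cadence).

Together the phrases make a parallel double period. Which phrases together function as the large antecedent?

In a double period the first pair of phrases (ending half cadence) is the large antecedent and the second pair (ending perfect authentic cadence) is the large consequent; the antecedent is phrases 1 and 2.

phrases 1 and 2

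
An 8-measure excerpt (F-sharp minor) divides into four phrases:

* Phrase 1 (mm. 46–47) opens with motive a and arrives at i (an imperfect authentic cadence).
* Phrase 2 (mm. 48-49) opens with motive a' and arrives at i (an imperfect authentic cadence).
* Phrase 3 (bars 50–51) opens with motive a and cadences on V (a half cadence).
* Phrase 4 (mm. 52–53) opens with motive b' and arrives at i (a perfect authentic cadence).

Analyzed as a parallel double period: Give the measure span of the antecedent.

measures 46–49

In a double period the four phrases pair into a large antecedent (phrases 1–2, ending imperfect authentic cadence) and a large consequent (phrases 3–4, ending perfect authentic cadence). The antecedent spans mm. 46–49.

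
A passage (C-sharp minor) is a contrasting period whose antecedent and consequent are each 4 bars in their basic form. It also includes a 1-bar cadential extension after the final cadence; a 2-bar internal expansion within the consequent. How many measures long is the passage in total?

11 measures

Basic contrasting period: 4 + 4 = 8 bars.
8 (basic form) + 1 (cadential extension) + 2 (internal expansion) = 11.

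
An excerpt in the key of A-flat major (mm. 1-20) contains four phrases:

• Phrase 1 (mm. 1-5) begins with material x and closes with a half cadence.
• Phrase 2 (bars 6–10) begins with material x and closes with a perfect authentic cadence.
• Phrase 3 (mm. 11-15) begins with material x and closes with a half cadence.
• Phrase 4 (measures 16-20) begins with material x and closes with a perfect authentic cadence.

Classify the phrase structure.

repeated period

The cadence pattern HC–PAC–HC–PAC is weak–strong twice, and phrases 3–4 restate phrases 1–2: a period heard twice, not a double period (which would end weakly at phrase 2).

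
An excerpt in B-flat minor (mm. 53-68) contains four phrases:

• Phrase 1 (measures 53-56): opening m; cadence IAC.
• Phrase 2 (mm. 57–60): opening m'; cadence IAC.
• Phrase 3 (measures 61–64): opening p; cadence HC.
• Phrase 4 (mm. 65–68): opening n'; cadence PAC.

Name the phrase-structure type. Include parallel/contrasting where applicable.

Four phrases in two halves: the first half (bars 53–60) ends with an imperfect authentic cadence, the second (measures 61–68) with a perfect authentic cadence — a large antecedent–consequent pair, i.e. a double period.
Phrase 3 begins with different material from phrase 1, making it contrasting.

contrasting double period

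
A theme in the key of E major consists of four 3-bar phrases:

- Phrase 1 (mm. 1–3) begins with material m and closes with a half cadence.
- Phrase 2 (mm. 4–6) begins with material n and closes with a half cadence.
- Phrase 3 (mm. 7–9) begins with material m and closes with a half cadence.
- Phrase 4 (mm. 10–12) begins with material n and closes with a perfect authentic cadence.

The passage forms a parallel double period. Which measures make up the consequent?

In a double period the first pair of phrases (ending half cadence) is the large antecedent and the second pair (ending perfect authentic cadence) is the large consequent; the consequent is measures 7–12.

measures 7–12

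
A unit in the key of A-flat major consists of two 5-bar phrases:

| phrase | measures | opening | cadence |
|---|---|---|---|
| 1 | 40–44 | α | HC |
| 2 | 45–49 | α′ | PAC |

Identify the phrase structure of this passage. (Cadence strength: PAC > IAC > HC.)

Phrase 1 ends with a half cadence (weaker) and phrase 2 with a perfect authentic cadence (stronger): antecedent + consequent = a period.
The two phrases open with the same material (α / α′), so the period is parallel.

parallel period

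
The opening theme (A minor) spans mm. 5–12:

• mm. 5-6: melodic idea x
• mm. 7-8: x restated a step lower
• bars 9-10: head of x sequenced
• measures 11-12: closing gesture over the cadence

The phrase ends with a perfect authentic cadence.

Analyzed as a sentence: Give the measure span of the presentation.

measures 5–8

The presentation of a sentence is the basic idea (mm. 5–6) plus its repetition (bars 7–8); the presentation is therefore bars 5–8.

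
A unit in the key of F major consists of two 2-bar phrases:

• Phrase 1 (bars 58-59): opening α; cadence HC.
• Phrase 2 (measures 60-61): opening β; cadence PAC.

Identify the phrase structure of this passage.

Phrase 1 ends with a half cadence (weaker) and phrase 2 with a perfect authentic cadence (stronger): antecedent + consequent = a period.
The two phrases open with different material (α / β), so the period is contrasting.

contrasting period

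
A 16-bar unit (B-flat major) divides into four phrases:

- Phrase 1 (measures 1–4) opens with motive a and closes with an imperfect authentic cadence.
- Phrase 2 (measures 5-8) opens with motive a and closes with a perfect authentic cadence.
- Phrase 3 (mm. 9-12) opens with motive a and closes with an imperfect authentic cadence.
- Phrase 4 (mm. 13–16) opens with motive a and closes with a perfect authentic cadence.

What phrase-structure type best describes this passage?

repeated period

The cadence pattern IAC–PAC–IAC–PAC is weak–strong twice, and phrases 3–4 restate phrases 1–2: a period heard twice, not a double period (which would end weakly at phrase 2).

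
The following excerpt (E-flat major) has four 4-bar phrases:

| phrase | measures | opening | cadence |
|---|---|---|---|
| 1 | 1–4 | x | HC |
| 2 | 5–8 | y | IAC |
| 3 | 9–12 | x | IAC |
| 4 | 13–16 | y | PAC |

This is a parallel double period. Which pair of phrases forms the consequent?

In a double period the first pair of phrases (ending imperfect authentic cadence) is the large antecedent and the second pair (ending perfect authentic cadence) is the large consequent; the consequent is phrases 3 and 4.

phrases 3 and 4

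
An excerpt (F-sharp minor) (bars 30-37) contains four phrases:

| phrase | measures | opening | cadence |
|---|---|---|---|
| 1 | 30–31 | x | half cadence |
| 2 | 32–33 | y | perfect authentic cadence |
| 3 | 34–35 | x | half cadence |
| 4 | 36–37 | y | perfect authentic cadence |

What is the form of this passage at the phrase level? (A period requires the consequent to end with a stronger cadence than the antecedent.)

The cadence pattern HC–PAC–HC–PAC is weak–strong twice, and phrases 3–4 restate phrases 1–2: a period heard twice, not a double period (which would end weakly at phrase 2).

repeated period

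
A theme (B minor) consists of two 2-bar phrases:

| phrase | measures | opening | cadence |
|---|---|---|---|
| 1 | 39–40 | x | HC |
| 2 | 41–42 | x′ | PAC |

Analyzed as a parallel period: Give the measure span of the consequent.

measures 41–42

The antecedent is the phrase ending with the weaker cadence (half cadence, phrase 1) and the consequent the one ending more conclusively (perfect authentic cadence, phrase 2); the consequent is measures 41–42.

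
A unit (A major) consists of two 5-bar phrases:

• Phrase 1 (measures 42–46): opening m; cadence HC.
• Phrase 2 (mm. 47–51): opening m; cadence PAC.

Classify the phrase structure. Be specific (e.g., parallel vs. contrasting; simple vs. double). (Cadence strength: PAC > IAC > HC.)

Phrase 1 ends with a half cadence (weaker) and phrase 2 with a perfect authentic cadence (stronger): antecedent + consequent = a period.
The two phrases open with the same material (m / m), so the period is parallel.

parallel period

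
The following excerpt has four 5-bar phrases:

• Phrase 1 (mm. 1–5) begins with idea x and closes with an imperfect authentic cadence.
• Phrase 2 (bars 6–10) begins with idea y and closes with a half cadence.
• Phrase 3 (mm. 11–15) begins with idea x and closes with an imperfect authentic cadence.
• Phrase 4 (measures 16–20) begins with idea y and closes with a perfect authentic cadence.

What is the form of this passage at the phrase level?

parallel double period

Four phrases in two halves: the first half (measures 1–10) ends with a half cadence, the second (measures 11–20) with a perfect authentic cadence — a large antecedent–consequent pair, i.e. a double period.
Phrase 3 begins with the same material as phrase 1, making it parallel.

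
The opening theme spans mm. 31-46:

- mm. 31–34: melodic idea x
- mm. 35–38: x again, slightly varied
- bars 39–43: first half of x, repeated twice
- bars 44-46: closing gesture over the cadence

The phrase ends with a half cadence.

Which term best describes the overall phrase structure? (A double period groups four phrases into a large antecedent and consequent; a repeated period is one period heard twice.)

Basic idea (mm. 31–34) + its repetition (bars 35-38) form the presentation; fragmentation and cadence (bars 39-46) form the continuation — the 16-bar whole is a sentence.

sentence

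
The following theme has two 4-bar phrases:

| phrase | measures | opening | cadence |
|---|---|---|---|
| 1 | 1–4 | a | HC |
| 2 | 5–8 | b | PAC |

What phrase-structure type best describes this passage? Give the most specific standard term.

Phrase 1 ends with a half cadence (weaker) and phrase 2 with a perfect authentic cadence (stronger): antecedent + consequent = a period.
The two phrases open with different material (a / b), so the period is contrasting.

contrasting period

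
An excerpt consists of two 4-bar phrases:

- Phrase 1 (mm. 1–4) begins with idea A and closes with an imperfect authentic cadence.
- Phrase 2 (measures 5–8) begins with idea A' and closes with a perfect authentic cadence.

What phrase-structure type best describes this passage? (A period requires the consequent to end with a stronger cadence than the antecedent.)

parallel period

Phrase 1 ends with an imperfect authentic cadence (weaker) and phrase 2 with a perfect authentic cadence (stronger): antecedent + consequent = a period.
The two phrases open with the same material (A / A'), so the period is parallel.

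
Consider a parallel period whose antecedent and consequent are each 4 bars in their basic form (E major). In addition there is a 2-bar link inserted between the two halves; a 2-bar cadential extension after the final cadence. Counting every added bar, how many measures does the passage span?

Basic parallel period: 4 + 4 = 8 bars.
8 (basic form) + 2 (link) + 2 (cadential extension) = 12.

12 measures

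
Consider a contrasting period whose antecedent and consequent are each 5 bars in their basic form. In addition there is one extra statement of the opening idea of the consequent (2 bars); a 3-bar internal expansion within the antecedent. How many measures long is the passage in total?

Basic contrasting period: 5 + 5 = 10 bars.
10 (basic form) + 2 (extra statement) + 3 (internal expansion) = 15.

15 measures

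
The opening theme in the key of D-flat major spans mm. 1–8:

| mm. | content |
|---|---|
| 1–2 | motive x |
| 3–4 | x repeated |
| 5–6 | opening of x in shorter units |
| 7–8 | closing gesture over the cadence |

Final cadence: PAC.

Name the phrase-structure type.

sentence

Basic idea (mm. 1–2) + its repetition (mm. 3-4) form the presentation; fragmentation and cadence (bars 5-8) form the continuation — the 8-bar whole is a sentence.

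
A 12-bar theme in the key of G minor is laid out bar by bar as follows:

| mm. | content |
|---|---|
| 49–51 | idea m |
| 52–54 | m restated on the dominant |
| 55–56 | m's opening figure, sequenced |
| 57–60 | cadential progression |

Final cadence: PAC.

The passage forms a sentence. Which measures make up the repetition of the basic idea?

measures 52–54

The presentation of a sentence is the basic idea (bars 49-51) plus its repetition (bars 52-54); the repetition of the basic idea is therefore mm. 52-54.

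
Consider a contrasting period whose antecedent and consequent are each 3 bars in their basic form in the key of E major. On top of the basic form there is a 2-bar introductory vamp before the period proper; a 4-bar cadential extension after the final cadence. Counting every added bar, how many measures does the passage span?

12 measures

Basic contrasting period: 3 + 3 = 6 bars.
6 (basic form) + 2 (introduction) + 4 (cadential extension) = 12.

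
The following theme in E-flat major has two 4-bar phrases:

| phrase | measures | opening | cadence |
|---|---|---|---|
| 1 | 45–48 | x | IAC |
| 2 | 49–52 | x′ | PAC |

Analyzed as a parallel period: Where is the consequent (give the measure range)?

measures 49–52

The antecedent is the phrase ending with the weaker cadence (imperfect authentic cadence, phrase 1) and the consequent the one ending more conclusively (perfect authentic cadence, phrase 2); the consequent is bars 49–52.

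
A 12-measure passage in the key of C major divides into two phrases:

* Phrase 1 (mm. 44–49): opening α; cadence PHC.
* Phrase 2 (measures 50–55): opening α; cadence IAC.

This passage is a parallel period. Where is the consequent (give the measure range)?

The antecedent is the phrase ending with the weaker cadence (Phrygian half cadence, phrase 1) and the consequent the one ending more conclusively (imperfect authentic cadence, phrase 2); the consequent is measures 50–55.

measures 50–55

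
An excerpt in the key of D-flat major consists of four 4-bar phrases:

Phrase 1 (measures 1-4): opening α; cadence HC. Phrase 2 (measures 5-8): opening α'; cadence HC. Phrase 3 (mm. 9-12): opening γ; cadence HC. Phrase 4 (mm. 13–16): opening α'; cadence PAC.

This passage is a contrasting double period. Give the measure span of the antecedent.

measures 1–8

In a double period the four phrases pair into a large antecedent (phrases 1–2, ending half cadence) and a large consequent (phrases 3–4, ending perfect authentic cadence). The antecedent spans mm. 1–8.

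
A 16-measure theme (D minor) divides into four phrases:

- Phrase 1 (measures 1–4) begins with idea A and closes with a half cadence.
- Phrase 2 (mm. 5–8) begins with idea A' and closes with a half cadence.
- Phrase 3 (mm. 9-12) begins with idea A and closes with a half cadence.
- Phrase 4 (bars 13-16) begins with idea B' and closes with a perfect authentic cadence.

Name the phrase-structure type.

Four phrases in two halves: the first half (mm. 1–8) ends with a half cadence, the second (mm. 9-16) with a perfect authentic cadence — a large antecedent–consequent pair, i.e. a double period.
Phrase 3 begins with the same material as phrase 1, making it parallel.

parallel double period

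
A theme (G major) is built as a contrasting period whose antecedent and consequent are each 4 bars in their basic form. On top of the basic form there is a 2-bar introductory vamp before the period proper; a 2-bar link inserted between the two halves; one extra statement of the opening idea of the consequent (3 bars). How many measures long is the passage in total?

Basic contrasting period: 4 + 4 = 8 bars.
8 (basic form) + 2 (introduction) + 2 (link) + 3 (extra statement) = 15.

15 measures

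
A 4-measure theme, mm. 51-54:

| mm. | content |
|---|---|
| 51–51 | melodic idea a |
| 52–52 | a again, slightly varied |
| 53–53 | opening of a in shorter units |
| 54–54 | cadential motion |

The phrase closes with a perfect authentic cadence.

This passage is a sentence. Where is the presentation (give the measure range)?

measures 51–52

The presentation of a sentence is the basic idea (bar 51) plus its repetition (m. 52); the presentation is therefore mm. 51-52.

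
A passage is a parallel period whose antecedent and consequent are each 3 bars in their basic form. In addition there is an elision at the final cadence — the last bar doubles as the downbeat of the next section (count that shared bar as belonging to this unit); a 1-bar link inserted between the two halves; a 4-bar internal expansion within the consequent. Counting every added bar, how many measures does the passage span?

Basic parallel period: 3 + 3 = 6 bars.
6 (basic form) + 1 (link) + 4 (internal expansion) = 11.
The elision shares a bar with the next section but does not change this unit's count.

11 measures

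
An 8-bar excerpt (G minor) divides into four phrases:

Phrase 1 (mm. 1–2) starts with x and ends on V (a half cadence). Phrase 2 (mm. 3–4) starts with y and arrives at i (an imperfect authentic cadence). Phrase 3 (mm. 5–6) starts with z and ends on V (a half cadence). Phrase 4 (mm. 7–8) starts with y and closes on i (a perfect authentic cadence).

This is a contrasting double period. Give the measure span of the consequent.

In a double period the first pair of phrases (ending imperfect authentic cadence) is the large antecedent and the second pair (ending perfect authentic cadence) is the large consequent; the consequent is measures 5–8.

measures 5–8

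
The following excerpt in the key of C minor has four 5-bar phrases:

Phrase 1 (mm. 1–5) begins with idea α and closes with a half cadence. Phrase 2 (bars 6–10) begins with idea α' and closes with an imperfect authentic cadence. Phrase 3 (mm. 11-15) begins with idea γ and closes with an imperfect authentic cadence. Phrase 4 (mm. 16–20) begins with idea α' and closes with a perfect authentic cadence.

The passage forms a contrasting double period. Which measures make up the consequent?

In a double period the first pair of phrases (ending imperfect authentic cadence) is the large antecedent and the second pair (ending perfect authentic cadence) is the large consequent; the consequent is measures 11–20.

measures 11–20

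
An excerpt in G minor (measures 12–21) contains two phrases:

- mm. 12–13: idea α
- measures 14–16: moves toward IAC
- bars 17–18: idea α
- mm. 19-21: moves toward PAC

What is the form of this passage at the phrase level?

parallel period

Phrase 1 ends with an imperfect authentic cadence (weaker) and phrase 2 with a perfect authentic cadence (stronger): antecedent + consequent = a period.
The two phrases open with the same material (α / α), so the period is parallel.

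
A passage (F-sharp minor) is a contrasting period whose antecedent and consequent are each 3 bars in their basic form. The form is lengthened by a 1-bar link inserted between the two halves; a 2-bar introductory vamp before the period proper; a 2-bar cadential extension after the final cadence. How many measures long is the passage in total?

11 measures

Basic contrasting period: 3 + 3 = 6 bars.
6 (basic form) + 1 (link) + 2 (introduction) + 2 (cadential extension) = 11.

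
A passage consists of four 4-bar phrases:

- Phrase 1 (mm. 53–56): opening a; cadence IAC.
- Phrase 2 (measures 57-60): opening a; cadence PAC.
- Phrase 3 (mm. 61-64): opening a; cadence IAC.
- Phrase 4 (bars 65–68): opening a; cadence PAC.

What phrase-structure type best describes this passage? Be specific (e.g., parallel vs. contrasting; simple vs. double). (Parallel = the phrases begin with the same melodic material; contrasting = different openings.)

The cadence pattern IAC–PAC–IAC–PAC is weak–strong twice, and phrases 3–4 restate phrases 1–2: a period heard twice, not a double period (which would end weakly at phrase 2).

repeated period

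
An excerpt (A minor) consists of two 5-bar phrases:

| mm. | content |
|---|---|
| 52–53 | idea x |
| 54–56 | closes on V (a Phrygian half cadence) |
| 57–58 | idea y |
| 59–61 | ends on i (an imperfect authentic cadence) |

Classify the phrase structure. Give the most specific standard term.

contrasting period

Phrase 1 ends with a Phrygian half cadence (weaker) and phrase 2 with an imperfect authentic cadence (stronger): antecedent + consequent = a period.
The two phrases open with different material (x / y), so the period is contrasting.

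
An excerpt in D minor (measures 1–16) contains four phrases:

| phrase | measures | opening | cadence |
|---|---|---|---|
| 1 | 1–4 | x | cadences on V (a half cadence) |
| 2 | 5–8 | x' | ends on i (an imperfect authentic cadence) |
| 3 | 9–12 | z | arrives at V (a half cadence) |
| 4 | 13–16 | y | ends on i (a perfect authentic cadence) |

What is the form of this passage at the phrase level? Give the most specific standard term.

contrasting double period

Four phrases in two halves: the first half (mm. 1–8) ends with an imperfect authentic cadence, the second (mm. 9–16) with a perfect authentic cadence — a large antecedent–consequent pair, i.e. a double period.
Phrase 3 begins with different material from phrase 1, making it contrasting.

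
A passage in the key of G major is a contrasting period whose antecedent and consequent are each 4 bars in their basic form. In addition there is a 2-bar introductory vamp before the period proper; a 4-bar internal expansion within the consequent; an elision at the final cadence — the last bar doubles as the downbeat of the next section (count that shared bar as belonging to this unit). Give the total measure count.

14 measures

Basic contrasting period: 4 + 4 = 8 bars.
8 (basic form) + 2 (introduction) + 4 (internal expansion) = 14.
The elision shares a bar with the next section but does not change this unit's count.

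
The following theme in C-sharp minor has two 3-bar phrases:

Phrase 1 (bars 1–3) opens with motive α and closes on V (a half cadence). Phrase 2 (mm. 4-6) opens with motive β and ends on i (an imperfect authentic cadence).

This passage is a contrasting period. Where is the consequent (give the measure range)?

The antecedent is the phrase ending with the weaker cadence (half cadence, phrase 1) and the consequent the one ending more conclusively (imperfect authentic cadence, phrase 2); the consequent is bars 4–6.

measures 4–6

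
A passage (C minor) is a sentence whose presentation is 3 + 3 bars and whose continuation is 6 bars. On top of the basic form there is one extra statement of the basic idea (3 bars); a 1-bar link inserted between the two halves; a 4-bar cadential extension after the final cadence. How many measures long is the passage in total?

Basic sentence: 3 + 3 + 6 = 12 bars.
12 (basic form) + 3 (extra statement) + 1 (link) + 4 (cadential extension) = 20.

20 measures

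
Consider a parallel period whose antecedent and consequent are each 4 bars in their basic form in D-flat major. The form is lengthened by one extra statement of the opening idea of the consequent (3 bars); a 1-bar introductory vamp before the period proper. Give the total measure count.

Basic parallel period: 4 + 4 = 8 bars.
8 (basic form) + 3 (extra statement) + 1 (introduction) = 12.

12 measures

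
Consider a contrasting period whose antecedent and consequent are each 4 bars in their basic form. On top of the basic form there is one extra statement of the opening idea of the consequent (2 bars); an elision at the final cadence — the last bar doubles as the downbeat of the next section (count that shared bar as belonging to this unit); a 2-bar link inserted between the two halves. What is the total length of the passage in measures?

12 measures

Basic contrasting period: 4 + 4 = 8 bars.
8 (basic form) + 2 (extra statement) + 2 (link) = 12.
The elision shares a bar with the next section but does not change this unit's count.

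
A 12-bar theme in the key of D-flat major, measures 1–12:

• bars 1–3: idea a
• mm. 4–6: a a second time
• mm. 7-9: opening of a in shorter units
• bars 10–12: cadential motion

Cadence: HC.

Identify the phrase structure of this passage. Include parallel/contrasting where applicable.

sentence

Basic idea (mm. 1–3) + its repetition (measures 4-6) form the presentation; fragmentation and cadence (bars 7–12) form the continuation — the 12-bar whole is a sentence.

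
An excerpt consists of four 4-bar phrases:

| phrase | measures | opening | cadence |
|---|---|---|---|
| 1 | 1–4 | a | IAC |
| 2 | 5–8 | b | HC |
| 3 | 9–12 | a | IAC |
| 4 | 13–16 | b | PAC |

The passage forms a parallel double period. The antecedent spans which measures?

measures 1–8

In a double period the four phrases pair into a large antecedent (phrases 1–2, ending half cadence) and a large consequent (phrases 3–4, ending perfect authentic cadence). The antecedent spans measures 1–8.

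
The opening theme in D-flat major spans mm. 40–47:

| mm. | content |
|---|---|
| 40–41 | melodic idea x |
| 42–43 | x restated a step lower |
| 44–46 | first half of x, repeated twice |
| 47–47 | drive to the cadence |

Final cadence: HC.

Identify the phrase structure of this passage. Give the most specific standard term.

sentence

Basic idea (bars 40–41) + its repetition (mm. 42-43) form the presentation; fragmentation and cadence (mm. 44–47) form the continuation — the 8-bar whole is a sentence.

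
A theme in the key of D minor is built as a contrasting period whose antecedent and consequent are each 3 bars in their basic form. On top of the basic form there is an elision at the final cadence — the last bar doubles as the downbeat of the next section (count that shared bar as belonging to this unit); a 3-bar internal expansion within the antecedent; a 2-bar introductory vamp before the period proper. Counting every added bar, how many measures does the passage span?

11 measures

Basic contrasting period: 3 + 3 = 6 bars.
6 (basic form) + 3 (internal expansion) + 2 (introduction) = 11.
The elision shares a bar with the next section but does not change this unit's count.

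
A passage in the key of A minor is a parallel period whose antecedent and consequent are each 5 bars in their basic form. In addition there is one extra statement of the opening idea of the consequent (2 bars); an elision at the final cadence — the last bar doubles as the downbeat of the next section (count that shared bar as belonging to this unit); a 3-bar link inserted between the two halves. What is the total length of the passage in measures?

Basic parallel period: 5 + 5 = 10 bars.
10 (basic form) + 2 (extra statement) + 3 (link) = 15.
The elision shares a bar with the next section but does not change this unit's count.

15 measures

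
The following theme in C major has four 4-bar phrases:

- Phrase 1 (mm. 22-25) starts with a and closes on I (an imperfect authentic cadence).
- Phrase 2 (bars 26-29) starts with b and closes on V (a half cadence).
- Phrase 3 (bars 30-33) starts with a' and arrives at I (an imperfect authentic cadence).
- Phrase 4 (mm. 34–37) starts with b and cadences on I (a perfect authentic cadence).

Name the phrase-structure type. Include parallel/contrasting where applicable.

Four phrases in two halves: the first half (bars 22–29) ends with a half cadence, the second (bars 30–37) with a perfect authentic cadence — a large antecedent–consequent pair, i.e. a double period.
Phrase 3 begins with the same material as phrase 1, making it parallel.

parallel double period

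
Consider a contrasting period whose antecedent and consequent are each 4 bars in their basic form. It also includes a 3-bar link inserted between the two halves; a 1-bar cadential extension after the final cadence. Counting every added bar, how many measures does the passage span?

Basic contrasting period: 4 + 4 = 8 bars.
8 (basic form) + 3 (link) + 1 (cadential extension) = 12.

12 measures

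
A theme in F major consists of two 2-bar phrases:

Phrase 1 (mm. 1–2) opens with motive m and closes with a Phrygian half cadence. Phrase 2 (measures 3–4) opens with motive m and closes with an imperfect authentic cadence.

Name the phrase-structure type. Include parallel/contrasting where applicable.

parallel period

Phrase 1 ends with a Phrygian half cadence (weaker) and phrase 2 with an imperfect authentic cadence (stronger): antecedent + consequent = a period.
The two phrases open with the same material (m / m), so the period is parallel.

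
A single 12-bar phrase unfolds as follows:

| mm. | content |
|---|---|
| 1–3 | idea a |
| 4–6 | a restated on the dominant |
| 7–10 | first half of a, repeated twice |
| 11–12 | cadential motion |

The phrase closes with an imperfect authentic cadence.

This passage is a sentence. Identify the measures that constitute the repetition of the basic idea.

The presentation of a sentence is the basic idea (bars 1–3) plus its repetition (bars 4–6); the repetition of the basic idea is therefore bars 4–6.

measures 4–6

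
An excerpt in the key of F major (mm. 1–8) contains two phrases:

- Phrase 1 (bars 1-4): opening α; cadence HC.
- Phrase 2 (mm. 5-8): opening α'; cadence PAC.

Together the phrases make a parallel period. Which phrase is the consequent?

The phrase ending with the weaker cadence (half cadence) is the antecedent; the one ending more conclusively (perfect authentic cadence) is the consequent. The consequent is phrase 2.

phrase 2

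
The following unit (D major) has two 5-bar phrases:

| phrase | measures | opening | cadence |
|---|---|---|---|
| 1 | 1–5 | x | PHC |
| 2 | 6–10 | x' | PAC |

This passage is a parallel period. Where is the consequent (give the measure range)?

measures 6–10

The antecedent is the phrase ending with the weaker cadence (Phrygian half cadence, phrase 1) and the consequent the one ending more conclusively (perfect authentic cadence, phrase 2); the consequent is mm. 6-10.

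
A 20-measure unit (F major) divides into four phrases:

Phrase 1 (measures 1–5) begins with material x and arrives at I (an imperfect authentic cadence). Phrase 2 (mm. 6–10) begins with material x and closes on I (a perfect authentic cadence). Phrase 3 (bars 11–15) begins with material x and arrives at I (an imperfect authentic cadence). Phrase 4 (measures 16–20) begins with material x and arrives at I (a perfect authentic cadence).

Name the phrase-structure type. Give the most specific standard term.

repeated period

The cadence pattern IAC–PAC–IAC–PAC is weak–strong twice, and phrases 3–4 restate phrases 1–2: a period heard twice, not a double period (which would end weakly at phrase 2).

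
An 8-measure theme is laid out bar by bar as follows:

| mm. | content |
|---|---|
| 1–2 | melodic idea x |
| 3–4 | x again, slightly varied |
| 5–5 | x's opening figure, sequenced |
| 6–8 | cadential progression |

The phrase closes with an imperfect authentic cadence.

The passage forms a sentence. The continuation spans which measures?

After the presentation (mm. 1–4), the continuation covers the fragmentation through the cadence: measures 5–8.

measures 5–8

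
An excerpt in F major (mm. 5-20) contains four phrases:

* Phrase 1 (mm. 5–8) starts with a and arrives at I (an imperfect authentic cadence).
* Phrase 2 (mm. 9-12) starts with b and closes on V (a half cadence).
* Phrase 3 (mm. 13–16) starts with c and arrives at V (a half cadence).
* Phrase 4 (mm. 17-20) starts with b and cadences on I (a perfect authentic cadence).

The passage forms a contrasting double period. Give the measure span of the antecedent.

In a double period the first pair of phrases (ending half cadence) is the large antecedent and the second pair (ending perfect authentic cadence) is the large consequent; the antecedent is measures 5–12.

measures 5–12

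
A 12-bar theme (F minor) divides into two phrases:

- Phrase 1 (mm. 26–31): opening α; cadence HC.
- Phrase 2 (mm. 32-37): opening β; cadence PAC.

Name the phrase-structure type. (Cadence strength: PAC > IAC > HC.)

Phrase 1 ends with a half cadence (weaker) and phrase 2 with a perfect authentic cadence (stronger): antecedent + consequent = a period.
The two phrases open with different material (α / β), so the period is contrasting.

contrasting period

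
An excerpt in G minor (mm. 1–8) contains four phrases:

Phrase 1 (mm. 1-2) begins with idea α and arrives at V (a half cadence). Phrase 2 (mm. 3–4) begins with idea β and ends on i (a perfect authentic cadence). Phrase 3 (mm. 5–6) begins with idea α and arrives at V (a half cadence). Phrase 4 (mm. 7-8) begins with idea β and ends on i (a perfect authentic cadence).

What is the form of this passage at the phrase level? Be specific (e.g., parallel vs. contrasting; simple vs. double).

The cadence pattern HC–PAC–HC–PAC is weak–strong twice, and phrases 3–4 restate phrases 1–2: a period heard twice, not a double period (which would end weakly at phrase 2).

repeated period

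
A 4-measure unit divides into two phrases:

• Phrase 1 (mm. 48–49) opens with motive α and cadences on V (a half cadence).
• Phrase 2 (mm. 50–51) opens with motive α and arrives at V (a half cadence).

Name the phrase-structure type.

repeated phrase

Both phrases have the same opening (α) and the same cadence (half cadence): the second is a restatement, not a consequent, so this is a repeated phrase rather than a period.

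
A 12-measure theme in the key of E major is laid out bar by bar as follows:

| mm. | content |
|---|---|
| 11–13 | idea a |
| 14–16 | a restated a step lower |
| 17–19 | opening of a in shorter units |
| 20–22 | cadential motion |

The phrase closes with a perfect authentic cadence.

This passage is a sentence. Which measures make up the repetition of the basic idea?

measures 14–16

The presentation of a sentence is the basic idea (mm. 11–13) plus its repetition (bars 14–16); the repetition of the basic idea is therefore mm. 14–16.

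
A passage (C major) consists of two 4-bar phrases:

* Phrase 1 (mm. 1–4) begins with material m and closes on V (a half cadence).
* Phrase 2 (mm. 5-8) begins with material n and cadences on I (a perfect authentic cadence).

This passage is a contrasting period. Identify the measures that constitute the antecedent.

The antecedent is the phrase ending with the weaker cadence (half cadence, phrase 1) and the consequent the one ending more conclusively (perfect authentic cadence, phrase 2); the antecedent is bars 1–4.

measures 1–4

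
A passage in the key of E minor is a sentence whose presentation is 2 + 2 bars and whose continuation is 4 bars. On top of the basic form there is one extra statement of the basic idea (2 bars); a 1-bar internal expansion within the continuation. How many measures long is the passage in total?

Basic sentence: 2 + 2 + 4 = 8 bars.
8 (basic form) + 2 (extra statement) + 1 (internal expansion) = 11.

11 measures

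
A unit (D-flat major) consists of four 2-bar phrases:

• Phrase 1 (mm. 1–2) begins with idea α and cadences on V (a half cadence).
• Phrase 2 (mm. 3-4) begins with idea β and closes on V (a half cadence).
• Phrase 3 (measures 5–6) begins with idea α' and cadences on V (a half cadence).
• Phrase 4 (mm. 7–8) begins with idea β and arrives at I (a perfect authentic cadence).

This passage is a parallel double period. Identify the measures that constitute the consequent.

measures 5–8

In a double period the four phrases pair into a large antecedent (phrases 1–2, ending half cadence) and a large consequent (phrases 3–4, ending perfect authentic cadence). The consequent spans measures 5–8.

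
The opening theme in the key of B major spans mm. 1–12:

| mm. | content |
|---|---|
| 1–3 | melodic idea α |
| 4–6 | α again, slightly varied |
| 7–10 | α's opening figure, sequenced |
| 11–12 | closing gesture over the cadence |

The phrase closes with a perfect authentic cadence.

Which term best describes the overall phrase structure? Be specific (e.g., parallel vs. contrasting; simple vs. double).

Basic idea (measures 1–3) + its repetition (measures 4–6) form the presentation; fragmentation and cadence (mm. 7–12) form the continuation — the 12-bar whole is a sentence.

sentence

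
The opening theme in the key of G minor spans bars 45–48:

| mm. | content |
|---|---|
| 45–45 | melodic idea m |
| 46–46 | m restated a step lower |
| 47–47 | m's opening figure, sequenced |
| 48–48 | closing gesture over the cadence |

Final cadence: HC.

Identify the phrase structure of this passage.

sentence

Basic idea (m. 45) + its repetition (bar 46) form the presentation; fragmentation and cadence (measures 47-48) form the continuation — the 4-bar whole is a sentence.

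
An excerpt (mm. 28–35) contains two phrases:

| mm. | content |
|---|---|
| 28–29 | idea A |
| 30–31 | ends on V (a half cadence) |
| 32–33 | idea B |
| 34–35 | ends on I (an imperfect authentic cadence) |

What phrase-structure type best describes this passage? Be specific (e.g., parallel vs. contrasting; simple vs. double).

contrasting period

Phrase 1 ends with a half cadence (weaker) and phrase 2 with an imperfect authentic cadence (stronger): antecedent + consequent = a period.
The two phrases open with different material (A / B), so the period is contrasting.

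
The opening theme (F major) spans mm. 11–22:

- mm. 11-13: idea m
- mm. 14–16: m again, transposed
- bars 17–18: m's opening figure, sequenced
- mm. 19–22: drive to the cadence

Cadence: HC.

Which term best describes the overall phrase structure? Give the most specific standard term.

sentence

Basic idea (mm. 11–13) + its repetition (bars 14–16) form the presentation; fragmentation and cadence (bars 17-22) form the continuation — the 12-bar whole is a sentence.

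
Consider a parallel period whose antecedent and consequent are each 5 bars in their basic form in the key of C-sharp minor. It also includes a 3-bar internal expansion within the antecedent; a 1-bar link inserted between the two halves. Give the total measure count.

14 measures

Basic parallel period: 5 + 5 = 10 bars.
10 (basic form) + 3 (internal expansion) + 1 (link) = 14.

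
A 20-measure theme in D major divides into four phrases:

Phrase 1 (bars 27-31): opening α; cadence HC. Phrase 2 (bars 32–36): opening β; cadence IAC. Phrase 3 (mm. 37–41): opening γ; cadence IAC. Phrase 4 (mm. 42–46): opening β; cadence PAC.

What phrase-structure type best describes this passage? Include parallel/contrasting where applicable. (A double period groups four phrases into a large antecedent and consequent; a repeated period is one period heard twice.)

contrasting double period

Four phrases in two halves: the first half (mm. 27–36) ends with an imperfect authentic cadence, the second (measures 37–46) with a perfect authentic cadence — a large antecedent–consequent pair, i.e. a double period.
Phrase 3 begins with different material from phrase 1, making it contrasting.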